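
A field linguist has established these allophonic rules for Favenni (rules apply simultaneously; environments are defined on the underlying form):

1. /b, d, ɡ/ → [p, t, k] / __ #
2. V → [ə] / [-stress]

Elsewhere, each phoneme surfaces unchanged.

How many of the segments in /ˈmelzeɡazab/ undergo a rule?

Segments that undergo a rule: /e/ → [ə] (rule 2); /a/ → [ə] (rule 2); /a/ → [ə] (rule 2); /b/ → [p] (rule 1).
All other segments surface unchanged.

4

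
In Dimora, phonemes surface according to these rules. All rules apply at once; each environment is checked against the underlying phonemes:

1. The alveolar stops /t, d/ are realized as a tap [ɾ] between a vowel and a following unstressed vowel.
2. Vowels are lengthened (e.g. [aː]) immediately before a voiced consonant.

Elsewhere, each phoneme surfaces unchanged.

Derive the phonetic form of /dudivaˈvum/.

[duːɾiːvaːˈvuːm]

/d/ (word-initial) is in the target of rule 1 but the environment (between a vowel and a following unstressed vowel) is not met → [d].
/u/ (between /d/ and /d/) occurs before a voiced consonant → [uː] by rule 2.
Rule 1 applies to /d/ (between /u/ and /i/: between a vowel and a following unstressed vowel) → [ɾ].
/i/ (between /d/ and /v/) occurs before a voiced consonant → [iː] by rule 2.
/a/ — between /v/ and /v/, before a voiced consonant — surfaces as [aː] (rule 2).
Rule 2 applies to /u/ (between /v/ and /m/: before a voiced consonant) → [uː].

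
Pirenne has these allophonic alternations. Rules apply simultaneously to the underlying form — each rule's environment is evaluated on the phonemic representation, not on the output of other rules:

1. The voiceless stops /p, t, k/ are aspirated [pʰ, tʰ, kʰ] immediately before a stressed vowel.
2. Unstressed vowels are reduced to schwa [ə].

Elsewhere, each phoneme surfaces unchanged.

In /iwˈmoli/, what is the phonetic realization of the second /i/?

/i/ meets the environment for rule 2 (in an unstressed syllable) → [ə].

[ə]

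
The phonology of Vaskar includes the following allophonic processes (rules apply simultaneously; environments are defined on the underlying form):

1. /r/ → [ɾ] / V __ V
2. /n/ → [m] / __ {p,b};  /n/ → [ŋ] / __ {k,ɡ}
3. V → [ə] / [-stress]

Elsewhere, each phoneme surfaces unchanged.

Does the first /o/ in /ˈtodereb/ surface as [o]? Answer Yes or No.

Yes

/o/ (between /t/ and /d/) is in the target of rule 3 but the environment (in an unstressed syllable) is not met → [o].
The actual realization is [o], which matches [o].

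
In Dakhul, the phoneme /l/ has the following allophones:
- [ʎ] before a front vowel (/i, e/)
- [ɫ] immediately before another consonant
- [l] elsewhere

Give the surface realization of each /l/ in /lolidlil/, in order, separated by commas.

Occurrence 1 (position 1): no conditioning environment matches → elsewhere allophone [l].
Occurrence 2 (position 3): before a front vowel (/i, e/) → [ʎ].
Occurrence 3 (position 6): before a front vowel (/i, e/) → [ʎ].
Occurrence 4 (position 8): no conditioning environment matches → elsewhere allophone [l].

[l], [ʎ], [ʎ], [l]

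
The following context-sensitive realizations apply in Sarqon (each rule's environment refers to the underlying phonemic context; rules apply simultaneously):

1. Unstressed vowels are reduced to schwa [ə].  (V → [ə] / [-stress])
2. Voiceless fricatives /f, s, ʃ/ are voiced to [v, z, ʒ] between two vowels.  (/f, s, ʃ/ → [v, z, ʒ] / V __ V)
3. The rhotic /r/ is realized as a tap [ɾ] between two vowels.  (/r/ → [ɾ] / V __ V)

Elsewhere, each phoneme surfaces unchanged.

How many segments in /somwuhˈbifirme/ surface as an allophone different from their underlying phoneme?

5

Segments that undergo a rule: /o/ → [ə] (rule 1); /u/ → [ə] (rule 1); /f/ → [v] (rule 2); /i/ → [ə] (rule 1); /e/ → [ə] (rule 1).
All other segments surface unchanged.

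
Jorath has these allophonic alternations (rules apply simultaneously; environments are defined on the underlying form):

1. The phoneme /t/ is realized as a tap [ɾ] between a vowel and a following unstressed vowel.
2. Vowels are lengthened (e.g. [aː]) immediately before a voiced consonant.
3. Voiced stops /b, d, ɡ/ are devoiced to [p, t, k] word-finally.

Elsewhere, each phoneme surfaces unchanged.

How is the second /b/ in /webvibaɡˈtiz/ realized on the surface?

/b/ (between /i/ and /a/): rule 3 targets it, but not word-finally → unchanged [b].

[b]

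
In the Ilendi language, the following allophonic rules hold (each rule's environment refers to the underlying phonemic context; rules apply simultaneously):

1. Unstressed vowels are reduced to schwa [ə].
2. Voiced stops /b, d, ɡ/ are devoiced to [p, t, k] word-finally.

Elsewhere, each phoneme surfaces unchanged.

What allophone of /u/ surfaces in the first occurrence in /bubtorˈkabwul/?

[ə]

/u/ — between /b/ and /b/, in an unstressed syllable — surfaces as [ə] (rule 1).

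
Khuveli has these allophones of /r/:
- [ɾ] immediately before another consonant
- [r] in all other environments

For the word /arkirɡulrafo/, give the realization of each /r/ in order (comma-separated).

Occurrence 1 (position 2): immediately before another consonant → [ɾ].
Occurrence 2 (position 5): immediately before another consonant → [ɾ].
Occurrence 3 (position 9): no conditioning environment matches → elsewhere allophone [r].

[ɾ], [ɾ], [r]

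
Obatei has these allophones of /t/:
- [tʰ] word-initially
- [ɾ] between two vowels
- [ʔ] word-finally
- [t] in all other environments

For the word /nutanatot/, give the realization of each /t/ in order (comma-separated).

Occurrence 1 (position 3): between two vowels → [ɾ].
Occurrence 2 (position 7): between two vowels → [ɾ].
Occurrence 3 (position 9): word-finally → [ʔ].

[ɾ], [ɾ], [ʔ]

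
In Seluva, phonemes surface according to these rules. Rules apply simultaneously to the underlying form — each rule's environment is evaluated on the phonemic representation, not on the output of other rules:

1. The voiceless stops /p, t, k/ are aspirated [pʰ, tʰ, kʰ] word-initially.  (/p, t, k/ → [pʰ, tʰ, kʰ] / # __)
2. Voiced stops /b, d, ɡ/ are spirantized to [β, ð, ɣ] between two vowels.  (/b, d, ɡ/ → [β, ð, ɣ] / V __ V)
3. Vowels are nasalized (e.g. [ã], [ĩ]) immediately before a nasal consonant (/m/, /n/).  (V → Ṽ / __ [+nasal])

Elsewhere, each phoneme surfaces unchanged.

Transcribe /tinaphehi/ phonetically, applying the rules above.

/t/ (word-initial) occurs word-initially → [tʰ] by rule 1.
/i/ — between /t/ and /n/, before a nasal consonant — surfaces as [ĩ] (rule 3).
/a/ — between /n/ and /p/; rule 3 does not apply here → [a].
/p/ (between /a/ and /h/) fails the environment for rule 1, so it stays [p].
/e/ — between /h/ and /h/; rule 3 does not apply here → [e].
/i/ (word-final) fails the environment for rule 3, so it stays [i].

[tʰĩnaphehi]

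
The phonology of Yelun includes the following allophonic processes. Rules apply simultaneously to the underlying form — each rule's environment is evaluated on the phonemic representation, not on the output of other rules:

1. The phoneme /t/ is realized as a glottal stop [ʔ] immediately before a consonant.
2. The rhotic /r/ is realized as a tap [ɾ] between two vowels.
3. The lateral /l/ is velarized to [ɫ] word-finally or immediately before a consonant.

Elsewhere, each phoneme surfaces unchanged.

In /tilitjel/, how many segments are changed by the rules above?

Segments that undergo a rule: /t/ → [ʔ] (rule 1); /l/ → [ɫ] (rule 3).
All other segments surface unchanged.

2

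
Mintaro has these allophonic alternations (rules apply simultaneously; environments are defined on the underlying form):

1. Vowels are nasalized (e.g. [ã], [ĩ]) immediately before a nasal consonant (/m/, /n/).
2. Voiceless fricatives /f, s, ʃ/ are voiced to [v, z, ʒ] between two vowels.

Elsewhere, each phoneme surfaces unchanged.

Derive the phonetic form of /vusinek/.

/u/ (between /v/ and /s/) fails the environment for rule 1, so it stays [u].
Rule 2 applies to /s/ (between /u/ and /i/: between two vowels) → [z].
/i/ (between /s/ and /n/): before a nasal consonant, so rule 1 applies → [ĩ].
/e/ (between /n/ and /k/) fails the environment for rule 1, so it stays [e].

[vuzĩnek]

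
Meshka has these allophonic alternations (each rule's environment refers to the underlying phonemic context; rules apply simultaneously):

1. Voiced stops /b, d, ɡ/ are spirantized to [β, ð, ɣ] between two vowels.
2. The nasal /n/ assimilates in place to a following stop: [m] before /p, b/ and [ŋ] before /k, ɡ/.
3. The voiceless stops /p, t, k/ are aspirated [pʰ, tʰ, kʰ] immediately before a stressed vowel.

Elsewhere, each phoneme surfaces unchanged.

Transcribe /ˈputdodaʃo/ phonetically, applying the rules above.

[ˈpʰutdoðaʃo]

/p/ (word-initial): immediately before a stressed vowel, so rule 3 applies → [pʰ].
/t/ (between /u/ and /d/): rule 3 targets it, but not immediately before a stressed vowel → unchanged [t].
/d/ — between /t/ and /o/; rule 1 does not apply here → [d].
/d/ meets the environment for rule 1 (between two vowels) → [ð].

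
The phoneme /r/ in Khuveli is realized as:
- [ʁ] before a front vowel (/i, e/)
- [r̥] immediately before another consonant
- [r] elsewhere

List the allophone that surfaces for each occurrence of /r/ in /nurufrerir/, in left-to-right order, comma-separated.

[r], [ʁ], [ʁ], [r]

Occurrence 1 (position 3): no conditioning environment matches → elsewhere allophone [r].
Occurrence 2 (position 6): before a front vowel (/i, e/) → [ʁ].
Occurrence 3 (position 8): before a front vowel (/i, e/) → [ʁ].
Occurrence 4 (position 10): no conditioning environment matches → elsewhere allophone [r].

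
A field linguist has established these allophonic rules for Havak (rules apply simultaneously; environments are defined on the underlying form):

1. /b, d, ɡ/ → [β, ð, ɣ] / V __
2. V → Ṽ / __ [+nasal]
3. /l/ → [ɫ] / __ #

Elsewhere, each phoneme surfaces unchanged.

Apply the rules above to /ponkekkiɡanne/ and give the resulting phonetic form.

[põnkekkiɣãnne]

/p/ (word-initial): no rule targets it → [p].
/o/ meets the environment for rule 2 (before a nasal consonant) → [õ].
/n/ (between /o/ and /k/): no rule targets it → [n].
/k/ (between /n/ and /e/) is unaffected → [k].
/e/ (between /k/ and /k/): rule 2 targets it, but not before a nasal consonant → unchanged [e].
/k/ — not in any rule's target class → [k].
/k/ (between /k/ and /i/): no rule targets it → [k].
/i/ (between /k/ and /ɡ/): rule 2 targets it, but not before a nasal consonant → unchanged [i].
Rule 1 applies to /ɡ/ (between /i/ and /a/: immediately after a vowel) → [ɣ].
/a/ (between /ɡ/ and /n/) occurs before a nasal consonant → [ã] by rule 2.
/n/ — not in any rule's target class → [n].
/n/ — not in any rule's target class → [n].
/e/ (word-final) fails the environment for rule 2, so it stays [e].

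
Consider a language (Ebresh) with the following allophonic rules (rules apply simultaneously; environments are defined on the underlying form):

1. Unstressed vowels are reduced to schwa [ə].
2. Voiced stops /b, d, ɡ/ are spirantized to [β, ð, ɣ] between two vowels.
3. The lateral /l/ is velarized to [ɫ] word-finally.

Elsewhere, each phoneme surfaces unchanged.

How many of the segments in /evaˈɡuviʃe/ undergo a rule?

5

Segments that undergo a rule: /e/ → [ə] (rule 1); /a/ → [ə] (rule 1); /ɡ/ → [ɣ] (rule 2); /i/ → [ə] (rule 1); /e/ → [ə] (rule 1).
All other segments surface unchanged.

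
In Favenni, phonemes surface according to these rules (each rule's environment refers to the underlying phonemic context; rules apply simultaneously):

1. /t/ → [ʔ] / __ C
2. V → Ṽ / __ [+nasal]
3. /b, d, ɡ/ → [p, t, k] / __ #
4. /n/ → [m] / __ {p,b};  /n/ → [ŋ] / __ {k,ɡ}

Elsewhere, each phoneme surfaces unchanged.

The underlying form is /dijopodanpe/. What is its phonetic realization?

/d/ (word-initial) is in the target of rule 3 but the environment (word-finally) is not met → [d].
/i/ (between /d/ and /j/): rule 2 targets it, but not before a nasal consonant → unchanged [i].
/j/ (between /i/ and /o/): no rule targets it → [j].
/o/ — between /j/ and /p/; rule 2 does not apply here → [o].
/p/ — not in any rule's target class → [p].
/o/ (between /p/ and /d/) is in the target of rule 2 but the environment (before a nasal consonant) is not met → [o].
/d/ — between /o/ and /a/; rule 3 does not apply here → [d].
/a/ meets the environment for rule 2 (before a nasal consonant) → [ã].
/n/ (between /a/ and /p/): before a labial or velar stop, so rule 4 applies → [m].
/p/ (between /n/ and /e/) is unaffected → [p].
/e/ (word-final) fails the environment for rule 2, so it stays [e].

[dijopodãmpe]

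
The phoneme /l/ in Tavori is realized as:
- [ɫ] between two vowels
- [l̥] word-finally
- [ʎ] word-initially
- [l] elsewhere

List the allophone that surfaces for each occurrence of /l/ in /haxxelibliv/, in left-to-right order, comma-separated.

Occurrence 1 (position 6): between two vowels → [ɫ].
Occurrence 2 (position 9): no conditioning environment matches → elsewhere allophone [l].

[ɫ], [l]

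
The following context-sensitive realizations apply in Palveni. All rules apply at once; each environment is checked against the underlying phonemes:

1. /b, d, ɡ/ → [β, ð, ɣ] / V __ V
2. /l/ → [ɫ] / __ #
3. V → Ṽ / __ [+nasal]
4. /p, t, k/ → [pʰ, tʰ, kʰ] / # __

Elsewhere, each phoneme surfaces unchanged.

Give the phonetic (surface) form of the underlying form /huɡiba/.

[huɣiβa]

/h/ — not in any rule's target class → [h].
/u/ (between /h/ and /ɡ/) fails the environment for rule 3, so it stays [u].
/ɡ/ meets the environment for rule 1 (between two vowels) → [ɣ].
/i/ — between /ɡ/ and /b/; rule 3 does not apply here → [i].
/b/ (between /i/ and /a/) occurs between two vowels → [β] by rule 1.
/a/ (word-final) is in the target of rule 3 but the environment (before a nasal consonant) is not met → [a].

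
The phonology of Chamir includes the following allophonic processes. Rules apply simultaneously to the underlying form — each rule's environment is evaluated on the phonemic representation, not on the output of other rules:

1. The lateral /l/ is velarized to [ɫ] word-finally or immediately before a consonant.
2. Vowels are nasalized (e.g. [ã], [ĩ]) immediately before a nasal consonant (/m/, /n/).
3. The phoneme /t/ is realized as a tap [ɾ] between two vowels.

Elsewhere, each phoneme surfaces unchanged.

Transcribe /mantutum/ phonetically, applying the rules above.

[mãntuɾũm]

/a/ meets the environment for rule 2 (before a nasal consonant) → [ã].
/t/ (between /n/ and /u/) fails the environment for rule 3, so it stays [t].
/u/ (between /t/ and /t/): rule 2 targets it, but not before a nasal consonant → unchanged [u].
/t/ (between /u/ and /u/): between two vowels, so rule 3 applies → [ɾ].
/u/ meets the environment for rule 2 (before a nasal consonant) → [ũ].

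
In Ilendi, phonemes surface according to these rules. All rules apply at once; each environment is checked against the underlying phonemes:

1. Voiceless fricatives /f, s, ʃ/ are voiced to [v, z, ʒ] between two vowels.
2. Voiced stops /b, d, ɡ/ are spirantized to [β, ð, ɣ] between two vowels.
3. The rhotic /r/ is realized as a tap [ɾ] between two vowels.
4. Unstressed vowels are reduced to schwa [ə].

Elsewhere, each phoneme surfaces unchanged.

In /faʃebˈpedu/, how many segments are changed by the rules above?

Segments that undergo a rule: /a/ → [ə] (rule 4); /ʃ/ → [ʒ] (rule 1); /e/ → [ə] (rule 4); /d/ → [ð] (rule 2); /u/ → [ə] (rule 4).
All other segments surface unchanged.

5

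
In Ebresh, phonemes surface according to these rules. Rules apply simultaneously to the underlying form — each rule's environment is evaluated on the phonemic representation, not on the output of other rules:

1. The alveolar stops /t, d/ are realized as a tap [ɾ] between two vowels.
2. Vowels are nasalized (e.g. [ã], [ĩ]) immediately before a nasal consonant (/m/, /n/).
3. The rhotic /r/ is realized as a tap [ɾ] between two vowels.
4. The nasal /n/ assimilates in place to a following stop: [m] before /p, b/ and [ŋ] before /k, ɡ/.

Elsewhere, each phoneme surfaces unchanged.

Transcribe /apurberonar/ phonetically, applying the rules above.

[apurbeɾõnar]

/a/ (word-initial) is in the target of rule 2 but the environment (before a nasal consonant) is not met → [a].
/p/ stays [p].
/u/ (between /p/ and /r/): rule 2 targets it, but not before a nasal consonant → unchanged [u].
/r/ (between /u/ and /b/): rule 3 targets it, but not between two vowels → unchanged [r].
/b/ stays [b].
/e/ — between /b/ and /r/; rule 2 does not apply here → [e].
/r/ meets the environment for rule 3 (between two vowels) → [ɾ].
/o/ — between /r/ and /n/, before a nasal consonant — surfaces as [õ] (rule 2).
/n/ — between /o/ and /a/; rule 4 does not apply here → [n].
/a/ (between /n/ and /r/) is in the target of rule 2 but the environment (before a nasal consonant) is not met → [a].
/r/ (word-final): rule 3 targets it, but not between two vowels → unchanged [r].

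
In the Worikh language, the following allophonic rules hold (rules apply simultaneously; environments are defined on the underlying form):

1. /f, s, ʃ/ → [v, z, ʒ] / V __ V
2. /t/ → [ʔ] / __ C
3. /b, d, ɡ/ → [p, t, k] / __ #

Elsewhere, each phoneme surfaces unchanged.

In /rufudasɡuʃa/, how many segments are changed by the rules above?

2

Segments that undergo a rule: /f/ → [v] (rule 1); /ʃ/ → [ʒ] (rule 1).
All other segments surface unchanged.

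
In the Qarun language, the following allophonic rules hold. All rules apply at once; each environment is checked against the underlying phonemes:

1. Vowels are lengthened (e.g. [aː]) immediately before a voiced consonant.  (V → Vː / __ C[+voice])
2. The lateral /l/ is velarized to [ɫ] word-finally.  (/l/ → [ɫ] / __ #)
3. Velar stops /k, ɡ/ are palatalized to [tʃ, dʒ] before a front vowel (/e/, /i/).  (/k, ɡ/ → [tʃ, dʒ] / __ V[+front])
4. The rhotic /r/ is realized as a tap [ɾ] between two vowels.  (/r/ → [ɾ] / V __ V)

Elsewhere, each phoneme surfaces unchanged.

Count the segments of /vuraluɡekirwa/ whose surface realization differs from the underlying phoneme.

Segments that undergo a rule: /u/ → [uː] (rule 1); /r/ → [ɾ] (rule 4); /a/ → [aː] (rule 1); /u/ → [uː] (rule 1); /ɡ/ → [dʒ] (rule 3); /k/ → [tʃ] (rule 3); /i/ → [iː] (rule 1).
All other segments surface unchanged.

7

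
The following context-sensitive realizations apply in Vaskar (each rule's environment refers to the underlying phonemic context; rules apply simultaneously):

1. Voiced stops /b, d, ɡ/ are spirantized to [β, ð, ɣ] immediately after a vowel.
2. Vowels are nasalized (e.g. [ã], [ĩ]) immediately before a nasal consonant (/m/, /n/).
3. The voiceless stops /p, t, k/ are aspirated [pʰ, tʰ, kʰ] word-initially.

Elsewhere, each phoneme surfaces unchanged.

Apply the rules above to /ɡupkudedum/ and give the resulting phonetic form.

/ɡ/ (word-initial) fails the environment for rule 1, so it stays [ɡ].
/u/ (between /ɡ/ and /p/) is in the target of rule 2 but the environment (before a nasal consonant) is not met → [u].
/p/ (between /u/ and /k/) fails the environment for rule 3, so it stays [p].
/k/ (between /p/ and /u/): rule 3 targets it, but not word-initially → unchanged [k].
/u/ (between /k/ and /d/) fails the environment for rule 2, so it stays [u].
/d/ meets the environment for rule 1 (immediately after a vowel) → [ð].
/e/ — between /d/ and /d/; rule 2 does not apply here → [e].
/d/ meets the environment for rule 1 (immediately after a vowel) → [ð].
Rule 2 applies to /u/ (between /d/ and /m/: before a nasal consonant) → [ũ].
/m/ (word-final): no rule targets it → [m].

[ɡupkuðeðũm]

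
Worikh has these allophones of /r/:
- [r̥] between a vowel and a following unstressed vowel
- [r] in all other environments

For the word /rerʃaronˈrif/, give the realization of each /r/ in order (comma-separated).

Occurrence 1 (position 1): no conditioning environment matches → elsewhere allophone [r].
Occurrence 2 (position 3): no conditioning environment matches → elsewhere allophone [r].
Occurrence 3 (position 6): between a vowel and a following unstressed vowel → [r̥].
Occurrence 4 (position 9): no conditioning environment matches → elsewhere allophone [r].

[r], [r], [r̥], [r]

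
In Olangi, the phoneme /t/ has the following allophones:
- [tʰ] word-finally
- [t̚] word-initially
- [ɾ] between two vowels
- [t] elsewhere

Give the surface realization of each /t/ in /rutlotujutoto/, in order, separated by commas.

Occurrence 1 (position 3): no conditioning environment matches → elsewhere allophone [t].
Occurrence 2 (position 6): between two vowels → [ɾ].
Occurrence 3 (position 10): between two vowels → [ɾ].
Occurrence 4 (position 12): between two vowels → [ɾ].

[t], [ɾ], [ɾ], [ɾ]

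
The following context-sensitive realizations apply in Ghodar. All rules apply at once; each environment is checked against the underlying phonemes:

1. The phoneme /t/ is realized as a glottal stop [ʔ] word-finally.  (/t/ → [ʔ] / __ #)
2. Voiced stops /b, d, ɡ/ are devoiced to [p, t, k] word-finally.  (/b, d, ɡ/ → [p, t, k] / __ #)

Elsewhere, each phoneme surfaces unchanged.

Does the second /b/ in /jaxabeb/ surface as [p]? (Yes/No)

Yes

/b/ meets the environment for rule 2 (word-finally) → [p].
The actual realization is [p], which matches [p].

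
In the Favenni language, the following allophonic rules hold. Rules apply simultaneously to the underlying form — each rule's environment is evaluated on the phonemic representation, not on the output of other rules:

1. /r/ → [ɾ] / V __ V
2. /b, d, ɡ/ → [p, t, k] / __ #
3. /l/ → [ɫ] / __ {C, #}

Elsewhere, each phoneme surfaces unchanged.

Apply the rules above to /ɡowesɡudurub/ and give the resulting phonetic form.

[ɡowesɡuduɾup]

/ɡ/ — word-initial; rule 2 does not apply here → [ɡ].
/o/ stays [o].
/w/ (between /o/ and /e/) is unaffected → [w].
/e/ — not in any rule's target class → [e].
/s/ (between /e/ and /ɡ/): no rule targets it → [s].
/ɡ/ (between /s/ and /u/): rule 2 targets it, but not word-finally → unchanged [ɡ].
/u/ stays [u].
/d/ (between /u/ and /u/) fails the environment for rule 2, so it stays [d].
/u/ (between /d/ and /r/): no rule targets it → [u].
/r/ (between /u/ and /u/): between two vowels, so rule 1 applies → [ɾ].
/u/ — not in any rule's target class → [u].
/b/ (word-final) occurs word-finally → [p] by rule 2.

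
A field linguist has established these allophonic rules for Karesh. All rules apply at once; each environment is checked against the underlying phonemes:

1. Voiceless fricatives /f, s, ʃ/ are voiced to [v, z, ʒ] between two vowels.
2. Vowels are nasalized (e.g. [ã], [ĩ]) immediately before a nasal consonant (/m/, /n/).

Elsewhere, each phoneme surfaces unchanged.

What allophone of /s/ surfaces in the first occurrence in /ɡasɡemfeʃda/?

/s/ (between /a/ and /ɡ/): rule 1 targets it, but not between two vowels → unchanged [s].

[s]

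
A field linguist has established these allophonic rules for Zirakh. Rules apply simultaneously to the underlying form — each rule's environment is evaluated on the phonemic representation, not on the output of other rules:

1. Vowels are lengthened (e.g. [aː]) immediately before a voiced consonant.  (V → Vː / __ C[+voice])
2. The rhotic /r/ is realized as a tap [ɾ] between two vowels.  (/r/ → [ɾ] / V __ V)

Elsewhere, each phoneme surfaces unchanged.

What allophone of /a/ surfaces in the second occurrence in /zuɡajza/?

[a]

/a/ (word-final) is in the target of rule 1 but the environment (before a voiced consonant) is not met → [a].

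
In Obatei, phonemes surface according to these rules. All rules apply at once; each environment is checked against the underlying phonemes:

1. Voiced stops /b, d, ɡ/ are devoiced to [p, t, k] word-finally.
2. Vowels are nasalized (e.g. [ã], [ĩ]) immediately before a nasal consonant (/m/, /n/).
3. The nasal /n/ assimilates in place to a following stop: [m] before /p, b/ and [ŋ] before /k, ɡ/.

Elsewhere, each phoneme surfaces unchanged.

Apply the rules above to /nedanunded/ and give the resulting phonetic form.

[nedãnũndet]

/n/ (word-initial): rule 3 targets it, but not before a labial or velar stop → unchanged [n].
/e/ — between /n/ and /d/; rule 2 does not apply here → [e].
/d/ — between /e/ and /a/; rule 1 does not apply here → [d].
/a/ meets the environment for rule 2 (before a nasal consonant) → [ã].
/n/ (between /a/ and /u/): rule 3 targets it, but not before a labial or velar stop → unchanged [n].
Rule 2 applies to /u/ (between /n/ and /n/: before a nasal consonant) → [ũ].
/n/ (between /u/ and /d/): rule 3 targets it, but not before a labial or velar stop → unchanged [n].
/d/ (between /n/ and /e/): rule 1 targets it, but not word-finally → unchanged [d].
/e/ (between /d/ and /d/): rule 2 targets it, but not before a nasal consonant → unchanged [e].
/d/ (word-final): word-finally, so rule 1 applies → [t].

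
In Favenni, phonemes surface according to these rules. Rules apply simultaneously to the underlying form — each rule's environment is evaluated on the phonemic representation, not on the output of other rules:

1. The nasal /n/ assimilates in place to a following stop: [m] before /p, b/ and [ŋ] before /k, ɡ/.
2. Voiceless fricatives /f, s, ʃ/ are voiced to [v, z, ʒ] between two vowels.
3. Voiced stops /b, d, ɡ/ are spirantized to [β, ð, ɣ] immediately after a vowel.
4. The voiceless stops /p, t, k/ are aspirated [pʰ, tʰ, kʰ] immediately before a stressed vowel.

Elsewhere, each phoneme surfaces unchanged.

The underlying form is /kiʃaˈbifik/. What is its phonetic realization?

[kiʒaˈβivik]

/k/ (word-initial) is in the target of rule 4 but the environment (immediately before a stressed vowel) is not met → [k].
/i/ (between /k/ and /ʃ/) is unaffected → [i].
/ʃ/ meets the environment for rule 2 (between two vowels) → [ʒ].
/a/ (between /ʃ/ and /b/): no rule targets it → [a].
/b/ meets the environment for rule 3 (immediately after a vowel) → [β].
/i/ (between /b/ and /f/) is unaffected → [i].
/f/ meets the environment for rule 2 (between two vowels) → [v].
/i/ (between /f/ and /k/): no rule targets it → [i].
/k/ (word-final) is in the target of rule 4 but the environment (immediately before a stressed vowel) is not met → [k].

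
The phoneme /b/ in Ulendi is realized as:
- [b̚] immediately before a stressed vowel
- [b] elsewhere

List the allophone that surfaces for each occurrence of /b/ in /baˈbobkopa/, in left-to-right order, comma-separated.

Occurrence 1 (position 1): no conditioning environment matches → elsewhere allophone [b].
Occurrence 2 (position 3): immediately before a stressed vowel → [b̚].
Occurrence 3 (position 5): no conditioning environment matches → elsewhere allophone [b].

[b], [b̚], [b]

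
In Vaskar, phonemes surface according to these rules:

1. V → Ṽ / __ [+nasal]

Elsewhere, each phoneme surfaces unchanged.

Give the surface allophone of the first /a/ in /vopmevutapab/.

[a]

/a/ (between /t/ and /p/): rule 1 targets it, but not before a nasal consonant → unchanged [a].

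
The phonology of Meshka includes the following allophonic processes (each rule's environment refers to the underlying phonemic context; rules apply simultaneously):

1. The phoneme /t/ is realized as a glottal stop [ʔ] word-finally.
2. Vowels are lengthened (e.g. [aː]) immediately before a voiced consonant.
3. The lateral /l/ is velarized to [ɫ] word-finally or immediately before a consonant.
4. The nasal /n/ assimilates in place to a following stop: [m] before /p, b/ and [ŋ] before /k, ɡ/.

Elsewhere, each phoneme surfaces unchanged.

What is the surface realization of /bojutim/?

/b/ stays [b].
Rule 2 applies to /o/ (between /b/ and /j/: before a voiced consonant) → [oː].
/j/ (between /o/ and /u/): no rule targets it → [j].
/u/ — between /j/ and /t/; rule 2 does not apply here → [u].
/t/ (between /u/ and /i/) is in the target of rule 1 but the environment (word-finally) is not met → [t].
/i/ (between /t/ and /m/) occurs before a voiced consonant → [iː] by rule 2.
/m/ (word-final): no rule targets it → [m].

[boːjutiːm]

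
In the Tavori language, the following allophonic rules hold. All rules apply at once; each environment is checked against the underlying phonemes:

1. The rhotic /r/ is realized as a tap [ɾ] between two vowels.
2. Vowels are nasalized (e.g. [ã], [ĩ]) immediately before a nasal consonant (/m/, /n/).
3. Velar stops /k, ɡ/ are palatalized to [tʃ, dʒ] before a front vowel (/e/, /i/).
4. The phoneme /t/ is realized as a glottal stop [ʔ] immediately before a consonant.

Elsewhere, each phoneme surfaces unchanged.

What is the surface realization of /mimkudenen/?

[mĩmkudẽnẽn]

/m/ — not in any rule's target class → [m].
/i/ (between /m/ and /m/) occurs before a nasal consonant → [ĩ] by rule 2.
/m/ (between /i/ and /k/): no rule targets it → [m].
/k/ (between /m/ and /u/) is in the target of rule 3 but the environment (before a front vowel) is not met → [k].
/u/ (between /k/ and /d/) fails the environment for rule 2, so it stays [u].
/d/ — not in any rule's target class → [d].
/e/ (between /d/ and /n/) occurs before a nasal consonant → [ẽ] by rule 2.
/n/ stays [n].
/e/ (between /n/ and /n/) occurs before a nasal consonant → [ẽ] by rule 2.
/n/ (word-final) is unaffected → [n].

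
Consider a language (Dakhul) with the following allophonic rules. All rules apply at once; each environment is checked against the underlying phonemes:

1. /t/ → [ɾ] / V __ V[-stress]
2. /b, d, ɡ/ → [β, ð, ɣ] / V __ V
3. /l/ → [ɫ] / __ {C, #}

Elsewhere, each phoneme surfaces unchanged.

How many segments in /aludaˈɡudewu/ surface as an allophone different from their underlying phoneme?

3

Segments that undergo a rule: /d/ → [ð] (rule 2); /ɡ/ → [ɣ] (rule 2); /d/ → [ð] (rule 2).
All other segments surface unchanged.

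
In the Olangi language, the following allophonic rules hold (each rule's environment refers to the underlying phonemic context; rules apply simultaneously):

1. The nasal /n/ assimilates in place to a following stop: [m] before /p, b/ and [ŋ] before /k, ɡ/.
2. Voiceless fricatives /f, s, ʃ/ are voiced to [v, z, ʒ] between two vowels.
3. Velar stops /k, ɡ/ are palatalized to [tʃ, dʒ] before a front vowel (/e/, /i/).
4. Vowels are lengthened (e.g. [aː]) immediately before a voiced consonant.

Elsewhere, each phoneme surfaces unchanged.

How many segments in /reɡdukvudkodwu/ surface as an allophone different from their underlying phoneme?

Segments that undergo a rule: /e/ → [eː] (rule 4); /u/ → [uː] (rule 4); /o/ → [oː] (rule 4).
All other segments surface unchanged.

3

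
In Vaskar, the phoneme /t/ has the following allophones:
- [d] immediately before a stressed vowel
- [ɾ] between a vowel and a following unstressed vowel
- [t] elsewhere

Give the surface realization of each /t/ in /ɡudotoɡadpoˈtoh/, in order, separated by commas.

[ɾ], [d]

Occurrence 1 (position 5): between a vowel and a following unstressed vowel → [ɾ].
Occurrence 2 (position 12): immediately before a stressed vowel → [d].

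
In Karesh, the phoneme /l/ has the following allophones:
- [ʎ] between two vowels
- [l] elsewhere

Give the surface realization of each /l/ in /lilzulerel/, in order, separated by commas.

Occurrence 1 (position 1): no conditioning environment matches → elsewhere allophone [l].
Occurrence 2 (position 3): no conditioning environment matches → elsewhere allophone [l].
Occurrence 3 (position 6): between two vowels → [ʎ].
Occurrence 4 (position 10): no conditioning environment matches → elsewhere allophone [l].

[l], [l], [ʎ], [l]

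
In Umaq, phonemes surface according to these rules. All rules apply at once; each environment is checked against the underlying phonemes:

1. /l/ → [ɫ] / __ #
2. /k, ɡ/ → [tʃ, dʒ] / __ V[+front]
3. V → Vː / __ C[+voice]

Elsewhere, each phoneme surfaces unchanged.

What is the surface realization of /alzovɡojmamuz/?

Rule 3 applies to /a/ (word-initial: before a voiced consonant) → [aː].
/l/ (between /a/ and /z/): rule 1 targets it, but not word-finally → unchanged [l].
/z/ stays [z].
/o/ meets the environment for rule 3 (before a voiced consonant) → [oː].
/v/ — not in any rule's target class → [v].
/ɡ/ (between /v/ and /o/) fails the environment for rule 2, so it stays [ɡ].
/o/ (between /ɡ/ and /j/) occurs before a voiced consonant → [oː] by rule 3.
/j/ — not in any rule's target class → [j].
/m/ stays [m].
Rule 3 applies to /a/ (between /m/ and /m/: before a voiced consonant) → [aː].
/m/ (between /a/ and /u/): no rule targets it → [m].
/u/ meets the environment for rule 3 (before a voiced consonant) → [uː].
/z/ (word-final) is unaffected → [z].

[aːlzoːvɡoːjmaːmuːz]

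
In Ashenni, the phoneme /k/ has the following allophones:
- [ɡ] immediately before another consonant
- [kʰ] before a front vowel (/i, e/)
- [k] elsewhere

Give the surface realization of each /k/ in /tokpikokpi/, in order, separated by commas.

[ɡ], [k], [ɡ]

Occurrence 1 (position 3): immediately before another consonant → [ɡ].
Occurrence 2 (position 6): no conditioning environment matches → elsewhere allophone [k].
Occurrence 3 (position 8): immediately before another consonant → [ɡ].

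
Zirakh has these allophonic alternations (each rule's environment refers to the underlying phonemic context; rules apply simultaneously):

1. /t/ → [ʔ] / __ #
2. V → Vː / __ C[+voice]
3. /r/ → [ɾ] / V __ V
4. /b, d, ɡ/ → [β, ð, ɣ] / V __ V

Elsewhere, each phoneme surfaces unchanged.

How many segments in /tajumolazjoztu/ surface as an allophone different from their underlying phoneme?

5

Segments that undergo a rule: /a/ → [aː] (rule 2); /u/ → [uː] (rule 2); /o/ → [oː] (rule 2); /a/ → [aː] (rule 2); /o/ → [oː] (rule 2).
All other segments surface unchanged.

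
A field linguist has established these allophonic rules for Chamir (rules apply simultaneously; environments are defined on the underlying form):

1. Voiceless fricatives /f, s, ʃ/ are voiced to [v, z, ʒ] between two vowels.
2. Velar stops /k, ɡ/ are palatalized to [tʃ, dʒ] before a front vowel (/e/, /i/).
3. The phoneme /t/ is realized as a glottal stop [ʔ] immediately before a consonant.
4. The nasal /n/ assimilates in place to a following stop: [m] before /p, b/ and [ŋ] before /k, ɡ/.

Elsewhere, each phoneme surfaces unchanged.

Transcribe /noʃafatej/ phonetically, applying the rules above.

[noʒavatej]

/n/ (word-initial) fails the environment for rule 4, so it stays [n].
/o/ (between /n/ and /ʃ/): no rule targets it → [o].
/ʃ/ (between /o/ and /a/) occurs between two vowels → [ʒ] by rule 1.
/a/ (between /ʃ/ and /f/) is unaffected → [a].
/f/ (between /a/ and /a/): between two vowels, so rule 1 applies → [v].
/a/ stays [a].
/t/ (between /a/ and /e/): rule 3 targets it, but not immediately before a consonant → unchanged [t].
/e/ stays [e].
/j/ (word-final): no rule targets it → [j].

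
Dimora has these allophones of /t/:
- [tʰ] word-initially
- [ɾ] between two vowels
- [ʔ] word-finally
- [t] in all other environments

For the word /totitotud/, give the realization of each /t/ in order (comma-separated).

Occurrence 1 (position 1): word-initially → [tʰ].
Occurrence 2 (position 3): between two vowels → [ɾ].
Occurrence 3 (position 5): between two vowels → [ɾ].
Occurrence 4 (position 7): between two vowels → [ɾ].

[tʰ], [ɾ], [ɾ], [ɾ]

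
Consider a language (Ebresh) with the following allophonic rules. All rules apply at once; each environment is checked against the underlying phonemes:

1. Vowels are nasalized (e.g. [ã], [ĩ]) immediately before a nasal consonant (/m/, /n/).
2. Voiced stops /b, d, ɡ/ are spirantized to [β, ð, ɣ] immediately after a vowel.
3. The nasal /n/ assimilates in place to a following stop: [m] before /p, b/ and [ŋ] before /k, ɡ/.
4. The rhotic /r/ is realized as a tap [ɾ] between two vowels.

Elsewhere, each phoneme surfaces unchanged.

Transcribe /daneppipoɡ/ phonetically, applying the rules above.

/d/ (word-initial) is in the target of rule 2 but the environment (immediately after a vowel) is not met → [d].
Rule 1 applies to /a/ (between /d/ and /n/: before a nasal consonant) → [ã].
/n/ (between /a/ and /e/) fails the environment for rule 3, so it stays [n].
/e/ (between /n/ and /p/) is in the target of rule 1 but the environment (before a nasal consonant) is not met → [e].
/p/ — not in any rule's target class → [p].
/p/ stays [p].
/i/ (between /p/ and /p/) fails the environment for rule 1, so it stays [i].
/p/ — not in any rule's target class → [p].
/o/ (between /p/ and /ɡ/) fails the environment for rule 1, so it stays [o].
/ɡ/ (word-final) occurs immediately after a vowel → [ɣ] by rule 2.

[dãneppipoɣ]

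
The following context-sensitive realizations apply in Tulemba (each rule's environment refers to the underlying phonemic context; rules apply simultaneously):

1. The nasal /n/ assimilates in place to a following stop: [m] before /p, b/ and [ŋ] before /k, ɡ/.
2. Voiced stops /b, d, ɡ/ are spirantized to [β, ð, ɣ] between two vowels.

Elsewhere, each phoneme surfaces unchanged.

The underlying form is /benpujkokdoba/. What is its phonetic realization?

/b/ — word-initial; rule 2 does not apply here → [b].
/n/ (between /e/ and /p/) occurs before a labial or velar stop → [m] by rule 1.
/d/ (between /k/ and /o/) fails the environment for rule 2, so it stays [d].
Rule 2 applies to /b/ (between /o/ and /a/: between two vowels) → [β].

[bempujkokdoβa]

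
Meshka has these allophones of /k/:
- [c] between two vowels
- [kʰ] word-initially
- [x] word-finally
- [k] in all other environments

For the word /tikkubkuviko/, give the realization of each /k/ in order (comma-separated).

Occurrence 1 (position 3): no conditioning environment matches → elsewhere allophone [k].
Occurrence 2 (position 4): no conditioning environment matches → elsewhere allophone [k].
Occurrence 3 (position 7): no conditioning environment matches → elsewhere allophone [k].
Occurrence 4 (position 11): between two vowels → [c].

[k], [k], [k], [c]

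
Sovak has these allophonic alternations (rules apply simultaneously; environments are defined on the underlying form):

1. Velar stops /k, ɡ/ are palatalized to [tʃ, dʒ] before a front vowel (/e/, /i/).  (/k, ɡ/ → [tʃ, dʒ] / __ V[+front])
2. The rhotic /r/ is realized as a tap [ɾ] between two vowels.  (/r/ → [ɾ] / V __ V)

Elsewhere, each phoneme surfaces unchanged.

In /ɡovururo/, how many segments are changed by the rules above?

Segments that undergo a rule: /r/ → [ɾ] (rule 2); /r/ → [ɾ] (rule 2).
All other segments surface unchanged.

2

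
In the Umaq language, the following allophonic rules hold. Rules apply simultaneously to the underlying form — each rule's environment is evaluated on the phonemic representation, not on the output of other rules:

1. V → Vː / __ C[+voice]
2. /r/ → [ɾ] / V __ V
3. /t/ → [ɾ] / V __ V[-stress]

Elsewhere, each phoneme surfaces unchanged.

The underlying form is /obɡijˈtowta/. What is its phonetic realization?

[oːbɡiːjˈtoːwta]

/o/ meets the environment for rule 1 (before a voiced consonant) → [oː].
/b/ stays [b].
/ɡ/ (between /b/ and /i/): no rule targets it → [ɡ].
Rule 1 applies to /i/ (between /ɡ/ and /j/: before a voiced consonant) → [iː].
/j/ stays [j].
/t/ (between /j/ and /o/) is in the target of rule 3 but the environment (between a vowel and a following unstressed vowel) is not met → [t].
/o/ meets the environment for rule 1 (before a voiced consonant) → [oː].
/w/ (between /o/ and /t/): no rule targets it → [w].
/t/ (between /w/ and /a/): rule 3 targets it, but not between a vowel and a following unstressed vowel → unchanged [t].
/a/ (word-final) fails the environment for rule 1, so it stays [a].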